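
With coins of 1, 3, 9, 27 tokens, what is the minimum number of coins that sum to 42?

4

Greedy: take as many of the largest coin as possible, then repeat with the remainder.
42 = 1×27 + 1×9 + 2×3
Total coins = 1 + 1 + 2 = 4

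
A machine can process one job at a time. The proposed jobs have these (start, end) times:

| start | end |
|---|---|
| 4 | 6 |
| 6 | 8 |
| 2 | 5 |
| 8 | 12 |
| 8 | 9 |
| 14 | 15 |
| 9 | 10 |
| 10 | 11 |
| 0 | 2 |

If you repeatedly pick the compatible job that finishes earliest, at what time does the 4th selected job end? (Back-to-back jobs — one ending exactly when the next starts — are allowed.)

9

By end time: (0,2), (2,5), (4,6), (6,8), (8,9), (9,10), (10,11), (8,12), (14,15).
Pick (0,2); next start ≥ 2 → (2,5); next start ≥ 5 → (6,8); next start ≥ 8 → (8,9); next start ≥ 9 → (9,10); next start ≥ 10 → (10,11); next start ≥ 11 → (14,15).
Selected: (0,2) (2,5) (6,8) (8,9) (9,10) (10,11) (14,15)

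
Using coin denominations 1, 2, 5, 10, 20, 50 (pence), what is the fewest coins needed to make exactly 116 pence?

5

Greedy: take as many of the largest coin as possible, then repeat with the remainder.
116 = 2×50 + 1×10 + 1×5 + 1×1
Total coins = 2 + 1 + 1 + 1 = 5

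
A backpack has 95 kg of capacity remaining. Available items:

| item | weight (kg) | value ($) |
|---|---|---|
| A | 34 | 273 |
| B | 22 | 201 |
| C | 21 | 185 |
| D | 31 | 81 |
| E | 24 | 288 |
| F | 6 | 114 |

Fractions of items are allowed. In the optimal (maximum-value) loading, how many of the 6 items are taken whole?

Sort by value per unit weight and fill in that order.
Ratios (sorted): F 19.00, E 12.00, B 9.14, C 8.81, A 8.03, D 2.61
take F (6 @ 114); take E (24 @ 288); take B (22 @ 201); take C (21 @ 185); take 22/34 of A → 176.65. Capacity used 95/95.
4 item(s) taken whole; one partial (take 22/34 of A).

4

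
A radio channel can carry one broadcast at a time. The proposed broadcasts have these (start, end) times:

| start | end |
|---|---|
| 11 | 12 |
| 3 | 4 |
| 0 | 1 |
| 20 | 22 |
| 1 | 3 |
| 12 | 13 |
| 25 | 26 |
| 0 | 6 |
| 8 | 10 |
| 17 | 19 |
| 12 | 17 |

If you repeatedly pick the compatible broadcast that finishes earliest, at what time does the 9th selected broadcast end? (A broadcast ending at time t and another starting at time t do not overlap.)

Order by finish time; keep every interval that doesn't clash with the previous kept one.
By end time: (0,1), (1,3), (3,4), (0,6), (8,10), (11,12), (12,13), (12,17), (17,19), (20,22), (25,26).
Pick (0,1); next start ≥ 1 → (1,3); next start ≥ 3 → (3,4); next start ≥ 4 → (8,10); next start ≥ 10 → (11,12); next start ≥ 12 → (12,13); next start ≥ 13 → (17,19); next start ≥ 19 → (20,22); next start ≥ 22 → (25,26).
Selected: (0,1) (1,3) (3,4) (8,10) (11,12) (12,13) (17,19) (20,22) (25,26)

26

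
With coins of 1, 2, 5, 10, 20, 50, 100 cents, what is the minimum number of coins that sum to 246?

246 = 2×100 + 2×20 + 1×5 + 1×1
Total coins = 2 + 2 + 1 + 1 = 6

6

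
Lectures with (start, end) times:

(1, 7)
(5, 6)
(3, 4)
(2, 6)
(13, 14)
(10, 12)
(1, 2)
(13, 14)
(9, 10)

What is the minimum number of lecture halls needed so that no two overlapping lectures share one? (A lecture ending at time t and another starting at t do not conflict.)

3

Count concurrent intervals with a sweep; the peak is the room count.
Events (time:±→running): 1:+→1 1:+→2 2:-→1 2:+→2 3:+→3 … peak 3.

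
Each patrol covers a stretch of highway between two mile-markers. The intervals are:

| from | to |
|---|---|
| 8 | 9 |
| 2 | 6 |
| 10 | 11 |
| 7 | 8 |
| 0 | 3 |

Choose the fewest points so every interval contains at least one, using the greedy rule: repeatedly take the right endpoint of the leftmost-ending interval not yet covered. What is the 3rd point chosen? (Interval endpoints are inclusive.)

Process intervals by earliest right end; each time one isn't hit yet, stab at its right endpoint.
By right end: [0,3]  [2,6]  [7,8]  [8,9]  [10,11]
[0,3] uncovered → point at 3; [7,8] uncovered → point at 8; [10,11] uncovered → point at 11.
Points: 3, 8, 11 (3 total).

11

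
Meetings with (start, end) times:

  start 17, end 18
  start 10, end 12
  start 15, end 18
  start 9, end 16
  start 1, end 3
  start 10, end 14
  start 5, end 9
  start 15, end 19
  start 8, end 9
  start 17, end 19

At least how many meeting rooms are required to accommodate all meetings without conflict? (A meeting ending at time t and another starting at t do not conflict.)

Count concurrent intervals with a sweep; the peak is the room count.
starts: [1, 5, 8, 9, 10, 10, 15, 15, 17, 17]
ends:   [3, 9, 9, 12, 14, 16, 18, 18, 19, 19]
s1→1 e3→0 s5→1 s8→2 e9→1 e9→0 s9→1 s10→2 s10→3 e12→2 e14→1 s15→2 s15→3 e16→2 s17→3 s17→4  — peak 4.

4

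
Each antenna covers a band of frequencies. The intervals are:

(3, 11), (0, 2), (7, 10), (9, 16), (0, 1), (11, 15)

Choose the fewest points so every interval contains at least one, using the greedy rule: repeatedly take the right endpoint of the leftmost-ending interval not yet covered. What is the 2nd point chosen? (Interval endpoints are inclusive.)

Process intervals by earliest right end; each time one isn't hit yet, stab at its right endpoint.
Sorted: [0,1] [0,2] [7,10] [3,11] [11,15] [9,16]
{[0,1],[0,2]} hit by 1; {[7,10],[3,11]} hit by 10; {[11,15],[9,16]} hit by 15.
Points: 1, 10, 15 (3 total).

10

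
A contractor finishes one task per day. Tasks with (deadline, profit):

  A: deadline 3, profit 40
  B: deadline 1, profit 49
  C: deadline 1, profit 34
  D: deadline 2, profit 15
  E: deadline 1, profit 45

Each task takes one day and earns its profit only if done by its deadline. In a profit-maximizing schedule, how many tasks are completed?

3

Take jobs in profit order; each goes to the latest open slot no later than its deadline.
By profit: B(d1,49), E(d1,45), A(d3,40), C(d1,34), D(d2,15)
B→slot 1; E skipped; A→slot 3; C skipped; D→slot 2.
3 of 5 scheduled.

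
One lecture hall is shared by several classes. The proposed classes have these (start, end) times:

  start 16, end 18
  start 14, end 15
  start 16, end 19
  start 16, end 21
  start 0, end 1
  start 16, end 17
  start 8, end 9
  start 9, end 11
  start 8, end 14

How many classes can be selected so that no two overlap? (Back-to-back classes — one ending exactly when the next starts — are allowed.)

5

Order by finish time; keep every interval that doesn't clash with the previous kept one.
Sorted by end: (0,1)  (8,9)  (9,11)  (8,14)  (14,15)  (16,17)  (16,18)  (16,19)  (16,21)
take (0,1); take (8,9); take (9,11); skip (8,14); take (14,15); take (16,17).
Selected 5 classes.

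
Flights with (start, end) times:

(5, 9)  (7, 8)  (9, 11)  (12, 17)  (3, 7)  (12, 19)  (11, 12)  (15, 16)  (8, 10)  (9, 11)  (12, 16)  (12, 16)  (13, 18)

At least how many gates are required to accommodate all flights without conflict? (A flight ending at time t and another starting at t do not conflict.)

6

Count concurrent intervals with a sweep; the peak is the room count.
starts: [3, 5, 7, 8, 9, 9, 11, 12, 12, 12, 12, 13, 15]
ends:   [7, 8, 9, 10, 11, 11, 12, 16, 16, 16, 17, 18, 19]
s3→1 s5→2 e7→1 s7→2 e8→1 s8→2 e9→1 s9→2 s9→3 e10→2 e11→1 e11→0 s11→1 e12→0 s12→1 s12→2 s12→3 s12→4 s13→5 s15→6  — peak 6.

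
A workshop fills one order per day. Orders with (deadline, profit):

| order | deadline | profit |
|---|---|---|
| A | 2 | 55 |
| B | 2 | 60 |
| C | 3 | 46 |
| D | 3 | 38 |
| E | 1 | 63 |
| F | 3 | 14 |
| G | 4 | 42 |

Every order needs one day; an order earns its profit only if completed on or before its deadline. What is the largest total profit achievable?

211

Take jobs in profit order; each goes to the latest open slot no later than its deadline.
By profit: E(d1,63), B(d2,60), A(d2,55), C(d3,46), G(d4,42), D(d3,38), F(d3,14)
E→slot 1; B→slot 2; A skipped; C→slot 3; G→slot 4; D skipped; F skipped.
Profit = 63 + 60 + 46 + 42 = 211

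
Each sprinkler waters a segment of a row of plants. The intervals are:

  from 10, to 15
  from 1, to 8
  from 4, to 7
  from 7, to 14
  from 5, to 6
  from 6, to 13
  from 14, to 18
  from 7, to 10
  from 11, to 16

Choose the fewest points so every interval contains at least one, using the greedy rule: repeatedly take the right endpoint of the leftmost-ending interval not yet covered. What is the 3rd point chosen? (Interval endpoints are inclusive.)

Sort by right endpoint; whenever an interval is uncovered, place a point at its right end.
Sorted: [5,6] [4,7] [1,8] [7,10] [6,13] [7,14] [10,15] [11,16] [14,18]
{[5,6],[4,7],[1,8]} hit by 6; {[7,10],[6,13],[7,14],[10,15]} hit by 10; {[11,16],[14,18]} hit by 16.
Points: 6, 10, 16 (3 total).

16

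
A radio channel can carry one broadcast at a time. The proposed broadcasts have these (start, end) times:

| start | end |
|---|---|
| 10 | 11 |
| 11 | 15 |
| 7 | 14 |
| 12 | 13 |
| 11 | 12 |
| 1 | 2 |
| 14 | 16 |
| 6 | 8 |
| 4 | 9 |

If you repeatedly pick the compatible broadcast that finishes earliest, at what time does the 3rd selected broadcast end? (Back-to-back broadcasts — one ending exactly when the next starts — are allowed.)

Sorted by end: (1,2)  (6,8)  (4,9)  (10,11)  (11,12)  (12,13)  (7,14)  (11,15)  (14,16)
take (1,2); take (6,8); take (10,11); take (11,12); take (12,13); take (14,16).
Selected: (1,2) (6,8) (10,11) (11,12) (12,13) (14,16)

11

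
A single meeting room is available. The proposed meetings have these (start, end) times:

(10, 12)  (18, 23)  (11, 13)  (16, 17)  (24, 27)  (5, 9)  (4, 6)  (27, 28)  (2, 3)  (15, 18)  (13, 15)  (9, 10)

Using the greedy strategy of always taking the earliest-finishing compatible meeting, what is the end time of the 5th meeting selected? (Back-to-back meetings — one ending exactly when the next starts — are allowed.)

By end time: (2,3), (4,6), (5,9), (9,10), (10,12), (11,13), (13,15), (16,17), (15,18), (18,23), (24,27), (27,28).
Pick (2,3); next start ≥ 3 → (4,6); next start ≥ 6 → (9,10); next start ≥ 10 → (10,12); next start ≥ 12 → (13,15); next start ≥ 15 → (16,17); next start ≥ 17 → (18,23); next start ≥ 23 → (24,27); next start ≥ 27 → (27,28).
Selected: (2,3) (4,6) (9,10) (10,12) (13,15) (16,17) (18,23) (24,27) (27,28)

15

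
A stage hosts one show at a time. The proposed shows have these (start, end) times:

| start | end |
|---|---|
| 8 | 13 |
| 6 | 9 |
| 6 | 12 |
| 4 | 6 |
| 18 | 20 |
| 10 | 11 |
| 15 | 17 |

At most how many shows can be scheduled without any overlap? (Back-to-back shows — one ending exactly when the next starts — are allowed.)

5

Order by finish time; keep every interval that doesn't clash with the previous kept one.
Sorted by end: (4,6)  (6,9)  (10,11)  (6,12)  (8,13)  (15,17)  (18,20)
take (4,6); take (6,9); take (10,11); take (15,17); take (18,20).
Selected 5 shows.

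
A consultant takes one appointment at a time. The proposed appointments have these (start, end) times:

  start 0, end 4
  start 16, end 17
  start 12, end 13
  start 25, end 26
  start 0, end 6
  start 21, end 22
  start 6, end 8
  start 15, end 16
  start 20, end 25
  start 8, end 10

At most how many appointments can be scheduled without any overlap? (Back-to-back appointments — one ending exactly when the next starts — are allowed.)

Sorted by end: (0,4)  (0,6)  (6,8)  (8,10)  (12,13)  (15,16)  (16,17)  (21,22)  (20,25)  (25,26)
take (0,4); take (6,8); take (8,10); take (12,13); take (15,16); take (16,17); take (21,22); take (25,26).
Selected 8 appointments.

8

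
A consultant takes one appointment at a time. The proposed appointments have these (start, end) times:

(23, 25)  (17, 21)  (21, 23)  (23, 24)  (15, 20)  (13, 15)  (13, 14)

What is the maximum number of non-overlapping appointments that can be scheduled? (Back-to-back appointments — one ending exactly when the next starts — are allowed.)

Sorted by end: (13,14)  (13,15)  (15,20)  (17,21)  (21,23)  (23,24)  (23,25)
take (13,14); skip (13,15); take (15,20); take (21,23); take (23,24).
Selected 4 appointments.

4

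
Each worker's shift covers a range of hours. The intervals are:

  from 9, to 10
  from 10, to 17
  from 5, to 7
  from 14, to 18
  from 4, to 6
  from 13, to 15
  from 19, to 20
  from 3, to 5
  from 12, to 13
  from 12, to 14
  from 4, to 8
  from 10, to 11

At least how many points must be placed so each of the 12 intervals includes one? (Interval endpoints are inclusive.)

By right end: [3,5]  [4,6]  [5,7]  [4,8]  [9,10]  [10,11]  [12,13]  [12,14]  [13,15]  [10,17]  [14,18]  [19,20]
[3,5] uncovered → point at 5; [9,10] uncovered → point at 10; [12,13] uncovered → point at 13; [14,18] uncovered → point at 18; [19,20] uncovered → point at 20.
Points: 5, 10, 13, 18, 20 (5 total).

5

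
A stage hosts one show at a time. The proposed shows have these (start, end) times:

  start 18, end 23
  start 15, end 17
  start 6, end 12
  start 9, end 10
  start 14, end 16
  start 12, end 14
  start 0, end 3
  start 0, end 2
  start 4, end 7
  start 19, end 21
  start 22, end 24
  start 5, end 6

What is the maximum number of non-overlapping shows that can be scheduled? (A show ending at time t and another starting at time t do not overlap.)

7

Order by finish time; keep every interval that doesn't clash with the previous kept one.
Sorted by end: (0,2)  (0,3)  (5,6)  (4,7)  (9,10)  (6,12)  (12,14)  (14,16)  (15,17)  (19,21)  (18,23)  (22,24)
take (0,2); skip (0,3); take (5,6); take (9,10); take (12,14); take (14,16); take (19,21); take (22,24).
Selected 7 shows.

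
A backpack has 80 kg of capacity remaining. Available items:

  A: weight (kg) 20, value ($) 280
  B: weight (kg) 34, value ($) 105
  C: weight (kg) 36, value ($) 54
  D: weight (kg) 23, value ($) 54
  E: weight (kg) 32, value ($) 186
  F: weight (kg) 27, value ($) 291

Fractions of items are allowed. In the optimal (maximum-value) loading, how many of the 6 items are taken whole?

3

Order: A (280/20=14.00) > F (291/27=10.78) > E (186/32=5.81) > B (105/34=3.09) > D (54/23=2.35) > C (54/36=1.50)
Fill: take A (20 @ 280) → take F (27 @ 291) → take E (32 @ 186) → take 1/34 of B → 3.09; 80/80 used.
3 item(s) taken whole; one partial (take 1/34 of B).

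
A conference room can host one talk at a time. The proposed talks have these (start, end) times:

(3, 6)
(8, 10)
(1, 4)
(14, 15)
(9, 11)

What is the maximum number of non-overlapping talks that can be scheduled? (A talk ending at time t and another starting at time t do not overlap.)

3

Sort by end time and greedily take each interval whose start is ≥ the last chosen end.
By end time: (1,4), (3,6), (8,10), (9,11), (14,15).
Pick (1,4); next start ≥ 4 → (8,10); next start ≥ 10 → (14,15).
Selected 3 talks.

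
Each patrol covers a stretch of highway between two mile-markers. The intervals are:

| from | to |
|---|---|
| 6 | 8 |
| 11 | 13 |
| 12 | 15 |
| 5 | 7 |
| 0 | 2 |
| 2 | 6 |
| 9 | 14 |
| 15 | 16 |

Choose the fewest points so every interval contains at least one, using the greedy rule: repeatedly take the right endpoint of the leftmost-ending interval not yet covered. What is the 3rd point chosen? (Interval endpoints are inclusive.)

By right end: [0,2]  [2,6]  [5,7]  [6,8]  [11,13]  [9,14]  [12,15]  [15,16]
[0,2] uncovered → point at 2; [5,7] uncovered → point at 7; [11,13] uncovered → point at 13; [15,16] uncovered → point at 16.
Points: 2, 7, 13, 16 (4 total).

13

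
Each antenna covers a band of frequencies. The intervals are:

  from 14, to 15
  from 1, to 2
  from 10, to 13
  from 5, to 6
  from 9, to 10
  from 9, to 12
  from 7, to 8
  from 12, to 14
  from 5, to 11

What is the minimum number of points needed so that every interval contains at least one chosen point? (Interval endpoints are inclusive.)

Process intervals by earliest right end; each time one isn't hit yet, stab at its right endpoint.
By right end: [1,2]  [5,6]  [7,8]  [9,10]  [5,11]  [9,12]  [10,13]  [12,14]  [14,15]
[1,2] uncovered → point at 2; [5,6] uncovered → point at 6; [7,8] uncovered → point at 8; [9,10] uncovered → point at 10; [12,14] uncovered → point at 14.
Points: 2, 6, 8, 10, 14 (5 total).

5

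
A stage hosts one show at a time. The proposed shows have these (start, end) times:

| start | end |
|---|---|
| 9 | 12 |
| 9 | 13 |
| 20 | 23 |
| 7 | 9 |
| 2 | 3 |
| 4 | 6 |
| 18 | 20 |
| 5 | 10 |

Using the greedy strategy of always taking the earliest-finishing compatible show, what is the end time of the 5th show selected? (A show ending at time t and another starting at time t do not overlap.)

20

Greedy by earliest finish: after sorting by end time, pick each interval compatible with the last pick.
Sorted by end: (2,3)  (4,6)  (7,9)  (5,10)  (9,12)  (9,13)  (18,20)  (20,23)
take (2,3); take (4,6); take (7,9); take (9,12); skip (9,13); take (18,20); take (20,23).
Selected: (2,3) (4,6) (7,9) (9,12) (18,20) (20,23)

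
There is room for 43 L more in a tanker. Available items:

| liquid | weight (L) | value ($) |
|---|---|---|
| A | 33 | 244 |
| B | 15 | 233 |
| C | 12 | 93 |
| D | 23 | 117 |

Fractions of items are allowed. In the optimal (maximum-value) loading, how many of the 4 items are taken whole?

2

Sort by value per unit weight and fill in that order.
Ratios (sorted): B 15.53, C 7.75, A 7.39, D 5.09
take B (15 @ 233); take C (12 @ 93); take 16/33 of A → 118.30. Capacity used 43/43.
2 item(s) taken whole; one partial (take 16/33 of A).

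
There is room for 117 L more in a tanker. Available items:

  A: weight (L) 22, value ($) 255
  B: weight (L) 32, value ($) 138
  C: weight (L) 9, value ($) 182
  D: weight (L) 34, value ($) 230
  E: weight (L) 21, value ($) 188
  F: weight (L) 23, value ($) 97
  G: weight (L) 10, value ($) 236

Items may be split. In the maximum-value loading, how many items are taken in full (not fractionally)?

Greedy by value/weight ratio, highest first.
Order: G (236/10=23.60) > C (182/9=20.22) > A (255/22=11.59) > E (188/21=8.95) > D (230/34=6.76) > B (138/32=4.31) > F (97/23=4.22)
Fill: take G (10 @ 236) → take C (9 @ 182) → take A (22 @ 255) → take E (21 @ 188) → take D (34 @ 230) → take 21/32 of B → 90.56; 117/117 used.
5 item(s) taken whole; one partial (take 21/32 of B).

5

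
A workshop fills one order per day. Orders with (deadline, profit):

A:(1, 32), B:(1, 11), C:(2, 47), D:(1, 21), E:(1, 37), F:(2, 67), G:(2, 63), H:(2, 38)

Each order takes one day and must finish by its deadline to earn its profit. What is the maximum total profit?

Take jobs in profit order; each goes to the latest open slot no later than its deadline.
Profit order: F=67 G=63 C=47 H=38 E=37 A=32 D=21 B=11
Assign: F→slot 2, G→slot 1, C skipped, H skipped, E skipped, A skipped, D skipped, B skipped.
Slots: [1:G] [2:F]
Profit = 63 + 67 = 130

130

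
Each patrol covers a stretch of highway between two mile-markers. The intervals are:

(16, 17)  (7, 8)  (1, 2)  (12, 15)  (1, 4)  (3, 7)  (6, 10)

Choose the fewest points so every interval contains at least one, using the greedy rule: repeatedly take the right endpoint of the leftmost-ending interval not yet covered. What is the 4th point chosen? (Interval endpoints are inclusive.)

17

Sort by right endpoint; whenever an interval is uncovered, place a point at its right end.
By right end: [1,2]  [1,4]  [3,7]  [7,8]  [6,10]  [12,15]  [16,17]
[1,2] uncovered → point at 2; [3,7] uncovered → point at 7; [12,15] uncovered → point at 15; [16,17] uncovered → point at 17.
Points: 2, 7, 15, 17 (4 total).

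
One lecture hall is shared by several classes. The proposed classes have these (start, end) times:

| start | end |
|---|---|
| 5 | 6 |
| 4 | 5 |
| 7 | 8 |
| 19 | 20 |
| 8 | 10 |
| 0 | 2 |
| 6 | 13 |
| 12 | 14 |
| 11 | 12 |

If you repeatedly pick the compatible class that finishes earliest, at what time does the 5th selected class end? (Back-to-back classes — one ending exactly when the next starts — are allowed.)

By end time: (0,2), (4,5), (5,6), (7,8), (8,10), (11,12), (6,13), (12,14), (19,20).
Pick (0,2); next start ≥ 2 → (4,5); next start ≥ 5 → (5,6); next start ≥ 6 → (7,8); next start ≥ 8 → (8,10); next start ≥ 10 → (11,12); next start ≥ 12 → (12,14); next start ≥ 14 → (19,20).
Selected: (0,2) (4,5) (5,6) (7,8) (8,10) (11,12) (12,14) (19,20)

10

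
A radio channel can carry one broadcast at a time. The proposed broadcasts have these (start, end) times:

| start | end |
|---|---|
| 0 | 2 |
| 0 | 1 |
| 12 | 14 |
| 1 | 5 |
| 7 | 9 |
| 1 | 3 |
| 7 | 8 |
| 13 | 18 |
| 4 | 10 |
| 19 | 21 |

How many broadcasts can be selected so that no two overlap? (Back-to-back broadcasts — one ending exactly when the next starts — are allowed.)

By end time: (0,1), (0,2), (1,3), (1,5), (7,8), (7,9), (4,10), (12,14), (13,18), (19,21).
Pick (0,1); next start ≥ 1 → (1,3); next start ≥ 3 → (7,8); next start ≥ 8 → (12,14); next start ≥ 14 → (19,21).
Selected 5 broadcasts.

5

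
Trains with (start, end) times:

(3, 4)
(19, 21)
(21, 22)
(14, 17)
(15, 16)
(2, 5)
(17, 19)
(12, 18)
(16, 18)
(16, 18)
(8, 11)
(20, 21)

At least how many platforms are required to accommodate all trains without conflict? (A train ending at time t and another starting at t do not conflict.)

4

starts: [2, 3, 8, 12, 14, 15, 16, 16, 17, 19, 20, 21]
ends:   [4, 5, 11, 16, 17, 18, 18, 18, 19, 21, 21, 22]
s2→1 s3→2 e4→1 e5→0 s8→1 e11→0 s12→1 s14→2 s15→3 e16→2 s16→3 s16→4  — peak 4.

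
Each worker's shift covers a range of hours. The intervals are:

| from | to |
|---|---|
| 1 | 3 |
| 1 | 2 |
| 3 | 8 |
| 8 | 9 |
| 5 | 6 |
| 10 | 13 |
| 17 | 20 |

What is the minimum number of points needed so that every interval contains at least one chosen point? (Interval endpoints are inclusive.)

5

Process intervals by earliest right end; each time one isn't hit yet, stab at its right endpoint.
Sorted: [1,2] [1,3] [5,6] [3,8] [8,9] [10,13] [17,20]
{[1,2],[1,3]} hit by 2; {[5,6],[3,8]} hit by 6; {[8,9]} hit by 9; {[10,13]} hit by 13; {[17,20]} hit by 20.
Points: 2, 6, 9, 13, 20 (5 total).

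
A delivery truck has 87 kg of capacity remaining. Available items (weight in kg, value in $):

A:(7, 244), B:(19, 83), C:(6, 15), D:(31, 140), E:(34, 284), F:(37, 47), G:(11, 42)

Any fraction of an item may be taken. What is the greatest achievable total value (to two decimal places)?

733.53

Greedy by value/weight ratio, highest first.
Ratios (sorted): A 34.86, E 8.35, D 4.52, B 4.37, G 3.82, C 2.50, F 1.27
take A (7 @ 244); take E (34 @ 284); take D (31 @ 140); take 15/19 of B → 65.53. Capacity used 87/87.
Total value = 733.53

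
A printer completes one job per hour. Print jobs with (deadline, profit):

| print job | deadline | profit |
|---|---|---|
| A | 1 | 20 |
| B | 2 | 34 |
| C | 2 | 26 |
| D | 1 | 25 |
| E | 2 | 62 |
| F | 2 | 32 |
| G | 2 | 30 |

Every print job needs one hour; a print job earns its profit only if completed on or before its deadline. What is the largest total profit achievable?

By profit: E(d2,62), B(d2,34), F(d2,32), G(d2,30), C(d2,26), D(d1,25), A(d1,20)
E→slot 2; B→slot 1; F skipped; G skipped; C skipped; D skipped; A skipped.
Profit = 34 + 62 = 96

96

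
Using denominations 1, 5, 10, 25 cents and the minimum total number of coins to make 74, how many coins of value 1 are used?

74 − 2×25→24 − 2×10→4 − 4×1→0
Count of 1: 4

4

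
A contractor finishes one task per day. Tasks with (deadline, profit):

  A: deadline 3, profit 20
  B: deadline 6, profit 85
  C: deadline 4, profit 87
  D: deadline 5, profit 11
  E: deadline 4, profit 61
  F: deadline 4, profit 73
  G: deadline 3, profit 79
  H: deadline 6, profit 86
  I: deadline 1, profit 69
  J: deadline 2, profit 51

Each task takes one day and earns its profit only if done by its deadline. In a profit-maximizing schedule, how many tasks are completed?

6

Take jobs in profit order; each goes to the latest open slot no later than its deadline.
By profit: C(d4,87), H(d6,86), B(d6,85), G(d3,79), F(d4,73), I(d1,69), E(d4,61), J(d2,51), A(d3,20), D(d5,11)
C→slot 4; H→slot 6; B→slot 5; G→slot 3; F→slot 2; I→slot 1; E skipped; J skipped; A skipped; D skipped.
6 of 10 scheduled.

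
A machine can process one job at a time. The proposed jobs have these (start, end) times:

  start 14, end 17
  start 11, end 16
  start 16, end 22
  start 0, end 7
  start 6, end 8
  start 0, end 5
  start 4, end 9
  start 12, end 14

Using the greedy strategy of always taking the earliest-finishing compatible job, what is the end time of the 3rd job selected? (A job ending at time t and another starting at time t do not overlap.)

14

Order by finish time; keep every interval that doesn't clash with the previous kept one.
Sorted by end: (0,5)  (0,7)  (6,8)  (4,9)  (12,14)  (11,16)  (14,17)  (16,22)
take (0,5); skip (0,7); take (6,8); take (12,14); take (14,17).
Selected: (0,5) (6,8) (12,14) (14,17)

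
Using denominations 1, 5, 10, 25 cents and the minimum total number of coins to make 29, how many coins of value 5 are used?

0

Use the largest denomination that fits, subtract, and repeat.
29 − 1×25→4 − 4×1→0
Count of 5: 0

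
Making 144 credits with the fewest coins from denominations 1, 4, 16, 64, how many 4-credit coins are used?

0

144 − 2×64→16 − 1×16→0
Count of 4: 0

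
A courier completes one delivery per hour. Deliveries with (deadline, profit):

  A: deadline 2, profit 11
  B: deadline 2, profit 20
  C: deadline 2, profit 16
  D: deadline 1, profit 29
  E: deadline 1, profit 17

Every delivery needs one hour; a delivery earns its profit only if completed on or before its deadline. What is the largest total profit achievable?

49

Take jobs in profit order; each goes to the latest open slot no later than its deadline.
By profit: D(d1,29), B(d2,20), E(d1,17), C(d2,16), A(d2,11)
D→slot 1; B→slot 2; E skipped; C skipped; A skipped.
Profit = 29 + 20 = 49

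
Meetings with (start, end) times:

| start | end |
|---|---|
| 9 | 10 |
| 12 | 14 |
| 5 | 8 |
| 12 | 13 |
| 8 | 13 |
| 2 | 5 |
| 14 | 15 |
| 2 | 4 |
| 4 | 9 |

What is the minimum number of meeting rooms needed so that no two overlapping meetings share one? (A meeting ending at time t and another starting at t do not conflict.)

Count concurrent intervals with a sweep; the peak is the room count.
Events (time:±→running): 2:+→1 2:+→2 4:-→1 4:+→2 5:-→1 5:+→2 8:-→1 8:+→2 9:-→1 9:+→2 10:-→1 12:+→2 12:+→3 … peak 3.

3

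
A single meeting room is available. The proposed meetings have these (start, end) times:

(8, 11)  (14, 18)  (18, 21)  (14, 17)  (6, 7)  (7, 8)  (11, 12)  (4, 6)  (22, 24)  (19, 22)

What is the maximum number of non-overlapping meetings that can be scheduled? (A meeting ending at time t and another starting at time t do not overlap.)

Order by finish time; keep every interval that doesn't clash with the previous kept one.
By end time: (4,6), (6,7), (7,8), (8,11), (11,12), (14,17), (14,18), (18,21), (19,22), (22,24).
Pick (4,6); next start ≥ 6 → (6,7); next start ≥ 7 → (7,8); next start ≥ 8 → (8,11); next start ≥ 11 → (11,12); next start ≥ 12 → (14,17); next start ≥ 17 → (18,21); next start ≥ 21 → (22,24).
Selected 8 meetings.

8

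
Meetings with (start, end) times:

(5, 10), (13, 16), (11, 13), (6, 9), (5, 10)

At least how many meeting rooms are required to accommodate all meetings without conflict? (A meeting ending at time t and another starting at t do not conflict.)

3

Count concurrent intervals with a sweep; the peak is the room count.
Events (time:±→running): 5:+→1 5:+→2 6:+→3 … peak 3.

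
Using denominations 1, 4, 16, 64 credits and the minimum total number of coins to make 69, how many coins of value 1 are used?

Greedy: take as many of the largest coin as possible, then repeat with the remainder.
69 = 1×64 + 1×4 + 1×1
Count of 1: 1

1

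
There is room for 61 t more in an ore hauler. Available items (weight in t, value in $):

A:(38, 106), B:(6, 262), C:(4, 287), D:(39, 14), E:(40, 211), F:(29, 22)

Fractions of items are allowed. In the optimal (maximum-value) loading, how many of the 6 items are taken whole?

Sort by value per unit weight and fill in that order.
Ratios (sorted): C 71.75, B 43.67, E 5.28, A 2.79, F 0.76, D 0.36
take C (4 @ 287); take B (6 @ 262); take E (40 @ 211); take 11/38 of A → 30.68. Capacity used 61/61.
3 item(s) taken whole; one partial (take 11/38 of A).

3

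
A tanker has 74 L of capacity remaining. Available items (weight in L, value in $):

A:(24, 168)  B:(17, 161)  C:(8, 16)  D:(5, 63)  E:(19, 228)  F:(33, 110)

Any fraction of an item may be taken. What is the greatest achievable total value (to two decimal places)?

Sort by value per unit weight and fill in that order.
Ratios (sorted): D 12.60, E 12.00, B 9.47, A 7.00, F 3.33, C 2.00
take D (5 @ 63); take E (19 @ 228); take B (17 @ 161); take A (24 @ 168); take 9/33 of F → 30.00. Capacity used 74/74.
Total value = 650.00

650.00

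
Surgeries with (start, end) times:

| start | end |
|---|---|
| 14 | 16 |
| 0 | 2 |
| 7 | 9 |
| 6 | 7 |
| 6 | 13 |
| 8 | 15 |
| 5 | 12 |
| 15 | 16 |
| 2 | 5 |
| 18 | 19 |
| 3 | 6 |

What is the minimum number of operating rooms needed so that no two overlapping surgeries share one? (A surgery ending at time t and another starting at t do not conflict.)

Events (time:±→running): 0:+→1 2:-→0 2:+→1 3:+→2 5:-→1 5:+→2 6:-→1 6:+→2 6:+→3 7:-→2 7:+→3 8:+→4 … peak 4.

4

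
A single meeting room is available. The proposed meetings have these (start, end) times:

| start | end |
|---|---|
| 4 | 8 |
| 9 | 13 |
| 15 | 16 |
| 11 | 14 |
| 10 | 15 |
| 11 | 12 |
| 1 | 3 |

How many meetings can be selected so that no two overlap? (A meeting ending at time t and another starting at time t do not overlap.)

Sort by end time and greedily take each interval whose start is ≥ the last chosen end.
Sorted by end: (1,3)  (4,8)  (11,12)  (9,13)  (11,14)  (10,15)  (15,16)
take (1,3); take (4,8); take (11,12); skip (11,14); take (15,16).
Selected 4 meetings.

4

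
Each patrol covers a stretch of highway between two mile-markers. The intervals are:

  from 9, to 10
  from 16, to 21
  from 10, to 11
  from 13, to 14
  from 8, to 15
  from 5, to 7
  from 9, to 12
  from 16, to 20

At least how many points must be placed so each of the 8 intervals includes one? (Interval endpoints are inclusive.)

Sort by right endpoint; whenever an interval is uncovered, place a point at its right end.
By right end: [5,7]  [9,10]  [10,11]  [9,12]  [13,14]  [8,15]  [16,20]  [16,21]
[5,7] uncovered → point at 7; [9,10] uncovered → point at 10; [13,14] uncovered → point at 14; [16,20] uncovered → point at 20.
Points: 7, 10, 14, 20 (4 total).

4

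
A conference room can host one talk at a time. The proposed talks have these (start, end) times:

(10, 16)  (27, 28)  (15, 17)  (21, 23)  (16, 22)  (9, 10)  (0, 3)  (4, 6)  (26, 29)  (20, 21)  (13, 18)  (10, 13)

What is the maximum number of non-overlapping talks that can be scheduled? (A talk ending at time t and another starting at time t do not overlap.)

Sorted by end: (0,3)  (4,6)  (9,10)  (10,13)  (10,16)  (15,17)  (13,18)  (20,21)  (16,22)  (21,23)  (27,28)  (26,29)
take (0,3); take (4,6); take (9,10); take (10,13); skip (10,16); take (15,17); skip (13,18); take (20,21); take (21,23); take (27,28).
Selected 8 talks.

8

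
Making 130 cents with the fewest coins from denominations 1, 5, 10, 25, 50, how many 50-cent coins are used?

2

130 = 2×50 + 1×25 + 1×5
Count of 50: 2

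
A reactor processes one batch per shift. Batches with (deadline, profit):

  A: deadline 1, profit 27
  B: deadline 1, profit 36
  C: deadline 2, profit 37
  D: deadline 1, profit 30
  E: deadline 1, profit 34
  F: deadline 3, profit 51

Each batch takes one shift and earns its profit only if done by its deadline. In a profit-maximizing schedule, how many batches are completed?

3

Profit order: F=51 C=37 B=36 E=34 D=30 A=27
Assign: F→slot 3, C→slot 2, B→slot 1, E skipped, D skipped, A skipped.
Slots: [1:B] [2:C] [3:F]
3 of 6 scheduled.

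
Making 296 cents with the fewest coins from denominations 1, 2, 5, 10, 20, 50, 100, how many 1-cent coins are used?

1

Greedy: take as many of the largest coin as possible, then repeat with the remainder.
296 − 2×100→96 − 1×50→46 − 2×20→6 − 1×5→1 − 1×1→0
Count of 1: 1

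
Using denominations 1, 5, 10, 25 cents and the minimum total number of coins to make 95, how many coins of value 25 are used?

3

95 = 3×25 + 2×10
Count of 25: 3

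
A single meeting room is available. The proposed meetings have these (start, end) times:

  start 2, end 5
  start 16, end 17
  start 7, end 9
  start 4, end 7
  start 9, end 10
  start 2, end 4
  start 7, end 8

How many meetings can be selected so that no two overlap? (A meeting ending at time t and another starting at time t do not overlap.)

5

Order by finish time; keep every interval that doesn't clash with the previous kept one.
Sorted by end: (2,4)  (2,5)  (4,7)  (7,8)  (7,9)  (9,10)  (16,17)
take (2,4); take (4,7); take (7,8); take (9,10); take (16,17).
Selected 5 meetings.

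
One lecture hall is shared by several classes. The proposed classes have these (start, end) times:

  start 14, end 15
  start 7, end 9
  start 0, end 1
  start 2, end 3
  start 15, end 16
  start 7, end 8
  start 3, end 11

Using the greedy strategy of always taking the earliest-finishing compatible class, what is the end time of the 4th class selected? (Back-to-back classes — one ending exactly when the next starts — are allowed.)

15

Sorted by end: (0,1)  (2,3)  (7,8)  (7,9)  (3,11)  (14,15)  (15,16)
take (0,1); take (2,3); take (7,8); skip (7,9); take (14,15); take (15,16).
Selected: (0,1) (2,3) (7,8) (14,15) (15,16)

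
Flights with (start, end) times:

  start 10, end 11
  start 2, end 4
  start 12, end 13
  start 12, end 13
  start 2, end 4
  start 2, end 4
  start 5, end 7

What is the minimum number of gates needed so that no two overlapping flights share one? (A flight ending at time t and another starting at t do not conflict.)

The answer is the maximum number of intervals overlapping at any instant.
starts: [2, 2, 2, 5, 10, 12, 12]
ends:   [4, 4, 4, 7, 11, 13, 13]
s2→1 s2→2 s2→3  — peak 3.

3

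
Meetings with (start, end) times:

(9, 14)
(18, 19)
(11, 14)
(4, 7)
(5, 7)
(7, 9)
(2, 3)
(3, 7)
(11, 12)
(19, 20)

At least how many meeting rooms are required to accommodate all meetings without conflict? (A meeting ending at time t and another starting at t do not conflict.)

The answer is the maximum number of intervals overlapping at any instant.
Events (time:±→running): 2:+→1 3:-→0 3:+→1 4:+→2 5:+→3 … peak 3.

3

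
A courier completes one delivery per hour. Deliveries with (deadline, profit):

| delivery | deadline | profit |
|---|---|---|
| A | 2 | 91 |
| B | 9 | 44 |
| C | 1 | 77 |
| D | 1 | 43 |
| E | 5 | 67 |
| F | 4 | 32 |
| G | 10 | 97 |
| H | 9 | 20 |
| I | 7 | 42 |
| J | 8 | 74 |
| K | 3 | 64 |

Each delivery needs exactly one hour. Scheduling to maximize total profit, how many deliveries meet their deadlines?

10

Take jobs in profit order; each goes to the latest open slot no later than its deadline.
Profit order: G=97 A=91 C=77 J=74 E=67 K=64 B=44 D=43 I=42 F=32 H=20
Assign: G→slot 10, A→slot 2, C→slot 1, J→slot 8, E→slot 5, K→slot 3, B→slot 9, D skipped, I→slot 7, F→slot 4, H→slot 6.
Slots: [1:C] [2:A] [3:K] [4:F] [5:E] [6:H] [7:I] [8:J] [9:B] [10:G]
10 of 11 scheduled.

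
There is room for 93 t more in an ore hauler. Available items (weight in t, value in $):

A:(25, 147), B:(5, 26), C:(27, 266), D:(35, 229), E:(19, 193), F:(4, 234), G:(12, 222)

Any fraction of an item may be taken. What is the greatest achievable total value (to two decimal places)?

1117.83

Greedy by value/weight ratio, highest first.
Ratios (sorted): F 58.50, G 18.50, E 10.16, C 9.85, D 6.54, A 5.88, B 5.20
take F (4 @ 234); take G (12 @ 222); take E (19 @ 193); take C (27 @ 266); take 31/35 of D → 202.83. Capacity used 93/93.
Total value = 1117.83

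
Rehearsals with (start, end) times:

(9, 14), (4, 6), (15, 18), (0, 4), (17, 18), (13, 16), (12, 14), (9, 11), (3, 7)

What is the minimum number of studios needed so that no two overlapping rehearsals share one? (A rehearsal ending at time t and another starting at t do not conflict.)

Count concurrent intervals with a sweep; the peak is the room count.
starts: [0, 3, 4, 9, 9, 12, 13, 15, 17]
ends:   [4, 6, 7, 11, 14, 14, 16, 18, 18]
s0→1 s3→2 e4→1 s4→2 e6→1 e7→0 s9→1 s9→2 e11→1 s12→2 s13→3  — peak 3.

3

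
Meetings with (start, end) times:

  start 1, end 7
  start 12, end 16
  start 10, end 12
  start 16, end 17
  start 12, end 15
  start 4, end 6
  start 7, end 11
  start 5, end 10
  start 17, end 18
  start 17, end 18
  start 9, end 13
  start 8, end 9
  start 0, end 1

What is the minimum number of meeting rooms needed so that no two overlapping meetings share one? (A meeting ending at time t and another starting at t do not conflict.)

The answer is the maximum number of intervals overlapping at any instant.
starts: [0, 1, 4, 5, 7, 8, 9, 10, 12, 12, 16, 17, 17]
ends:   [1, 6, 7, 9, 10, 11, 12, 13, 15, 16, 17, 18, 18]
s0→1 e1→0 s1→1 s4→2 s5→3  — peak 3.

3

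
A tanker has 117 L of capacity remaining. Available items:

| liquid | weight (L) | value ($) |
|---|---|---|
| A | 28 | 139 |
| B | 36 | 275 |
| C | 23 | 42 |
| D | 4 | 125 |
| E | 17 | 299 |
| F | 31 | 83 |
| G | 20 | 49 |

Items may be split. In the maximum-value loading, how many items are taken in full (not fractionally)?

Sort by value per unit weight and fill in that order.
Ratios (sorted): D 31.25, E 17.59, B 7.64, A 4.96, F 2.68, G 2.45, C 1.83
take D (4 @ 125); take E (17 @ 299); take B (36 @ 275); take A (28 @ 139); take F (31 @ 83); take 1/20 of G → 2.45. Capacity used 117/117.
5 item(s) taken whole; one partial (take 1/20 of G).

5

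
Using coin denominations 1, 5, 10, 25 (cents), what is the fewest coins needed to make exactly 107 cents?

Use the largest denomination that fits, subtract, and repeat.
107 = 4×25 + 1×5 + 2×1
Total coins = 4 + 1 + 2 = 7

7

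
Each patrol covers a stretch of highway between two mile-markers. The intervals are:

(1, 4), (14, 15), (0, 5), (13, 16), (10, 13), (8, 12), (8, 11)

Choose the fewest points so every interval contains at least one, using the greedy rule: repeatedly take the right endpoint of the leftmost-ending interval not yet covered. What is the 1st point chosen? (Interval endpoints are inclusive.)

4

Process intervals by earliest right end; each time one isn't hit yet, stab at its right endpoint.
By right end: [1,4]  [0,5]  [8,11]  [8,12]  [10,13]  [14,15]  [13,16]
[1,4] uncovered → point at 4; [8,11] uncovered → point at 11; [14,15] uncovered → point at 15.
Points: 4, 11, 15 (3 total).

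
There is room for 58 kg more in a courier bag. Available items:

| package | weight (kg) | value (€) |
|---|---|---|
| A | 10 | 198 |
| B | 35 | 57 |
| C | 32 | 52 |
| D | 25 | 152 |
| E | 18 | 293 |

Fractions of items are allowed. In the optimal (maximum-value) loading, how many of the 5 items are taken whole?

Sort by value per unit weight and fill in that order.
Order: A (198/10=19.80) > E (293/18=16.28) > D (152/25=6.08) > B (57/35=1.63) > C (52/32=1.62)
Fill: take A (10 @ 198) → take E (18 @ 293) → take D (25 @ 152) → take 5/35 of B → 8.14; 58/58 used.
3 item(s) taken whole; one partial (take 5/35 of B).

3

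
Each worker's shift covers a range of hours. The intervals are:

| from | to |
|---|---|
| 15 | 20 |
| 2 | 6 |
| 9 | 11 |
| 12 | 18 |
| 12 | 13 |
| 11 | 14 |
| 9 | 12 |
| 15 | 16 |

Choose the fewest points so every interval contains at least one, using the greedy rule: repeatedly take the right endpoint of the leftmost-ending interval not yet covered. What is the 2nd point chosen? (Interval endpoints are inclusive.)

11

Sort by right endpoint; whenever an interval is uncovered, place a point at its right end.
Sorted: [2,6] [9,11] [9,12] [12,13] [11,14] [15,16] [12,18] [15,20]
{[2,6]} hit by 6; {[9,11],[9,12]} hit by 11; {[12,13],[11,14]} hit by 13; {[15,16],[12,18],[15,20]} hit by 16.
Points: 6, 11, 13, 16 (4 total).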